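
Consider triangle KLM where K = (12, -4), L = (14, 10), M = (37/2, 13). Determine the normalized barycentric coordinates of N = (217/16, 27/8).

Signed area of the reference triangle: [KLM] = ½·(12·(10−13) + 14·(13−(-4)) + (37/2)·(-4−10)) = ½·(-36 + 238 − 259) = -57/2.
[NLM] = ½·((217/16)·(10−13) + 14·(13−(27/8)) + (37/2)·(27/8−10)) = ½·(-651/16 + 539/4 − 1961/16) = -57/4, so the K-coordinate is (-57/4)/(-57/2) = 1/2.
[KNM] = ½·(12·(27/8−13) + (217/16)·(13−(-4)) + (37/2)·(-4−(27/8))) = ½·(-231/2 + 3689/16 − 2183/16) = -171/16, so the L-coordinate is 3/8.
[KLN] = ½·(12·(10−(27/8)) + 14·(27/8−(-4)) + (217/16)·(-4−10)) = ½·(159/2 + 413/4 − 1519/8) = -57/16, so the M-coordinate is 1/8.

(1/2, 3/8, 1/8)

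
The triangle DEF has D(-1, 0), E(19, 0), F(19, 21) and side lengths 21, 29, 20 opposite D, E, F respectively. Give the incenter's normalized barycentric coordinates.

(3/10, 29/70, 2/7)

The incenter has barycentric coordinates proportional to the opposite side lengths: (21 : 29 : 20).
Normalizing by 21+29+20 = 70 gives (3/10, 29/70, 2/7).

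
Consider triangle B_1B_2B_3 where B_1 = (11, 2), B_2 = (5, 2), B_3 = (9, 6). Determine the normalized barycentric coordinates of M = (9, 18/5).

(2/5, 1/5, 2/5)

Signed area of the reference triangle: [B_1B_2B_3] = ½·(11·(2−6) + 5·(6−2) + 9·(2−2)) = ½·(-44 + 20 + 0) = -12.
[MB_2B_3] = ½·(9·(2−6) + 5·(6−(18/5)) + 9·(18/5−2)) = ½·(-36 + 12 + 72/5) = -24/5, so the B_1-coordinate is (-24/5)/(-12) = 2/5.
[B_1MB_3] = ½·(11·(18/5−6) + 9·(6−2) + 9·(2−(18/5))) = ½·(-132/5 + 36 − 72/5) = -12/5, so the B_2-coordinate is 1/5.
[B_1B_2M] = ½·(11·(2−(18/5)) + 5·(18/5−2) + 9·(2−2)) = ½·(-88/5 + 8 + 0) = -24/5, so the B_3-coordinate is 2/5.
Check: 2/5 + 1/5 + 2/5 = 1.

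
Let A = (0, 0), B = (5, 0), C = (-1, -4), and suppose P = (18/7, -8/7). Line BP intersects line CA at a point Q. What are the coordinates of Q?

Barycentric coordinates of P with respect to ABC: (1/7, 4/7, 2/7).
On side CA the B-coordinate is zero; dropping P's B-weight 4/7 and renormalizing the remaining 2/7 : 1/7 gives weights 2/3, 1/3 on C, A.
Q = (2/3)·(-1, -4) + (1/3)·(0, 0) = (-2/3, -8/3).

(-2/3, -8/3)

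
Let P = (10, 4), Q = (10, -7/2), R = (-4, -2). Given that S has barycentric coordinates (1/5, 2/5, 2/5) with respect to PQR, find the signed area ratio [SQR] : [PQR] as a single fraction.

1/5

The signed ratio [SQR]/[PQR] equals the barycentric coordinate of S at vertex P, which is 1/5.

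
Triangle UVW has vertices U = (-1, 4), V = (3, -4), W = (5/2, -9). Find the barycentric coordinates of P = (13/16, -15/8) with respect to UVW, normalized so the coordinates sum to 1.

(1/2, 1/8, 3/8)

Signed area of the reference triangle: [UVW] = ½·((-1)·(-4−(-9)) + 3·(-9−4) + (5/2)·(4−(-4))) = ½·(-5 − 39 + 20) = -12.
[PVW] = ½·((13/16)·(-4−(-9)) + 3·(-9−(-15/8)) + (5/2)·(-15/8−(-4))) = ½·(65/16 − 171/8 + 85/16) = -6, so the U-coordinate is (-6)/(-12) = 1/2.
[UPW] = ½·((-1)·(-15/8−(-9)) + (13/16)·(-9−4) + (5/2)·(4−(-15/8))) = ½·(-57/8 − 169/16 + 235/16) = -3/2, so the V-coordinate is 1/8.
[UVP] = ½·((-1)·(-4−(-15/8)) + 3·(-15/8−4) + (13/16)·(4−(-4))) = ½·(17/8 − 141/8 + 13/2) = -9/2, so the W-coordinate is 3/8.
Check: 1/2 + 1/8 + 3/8 = 1.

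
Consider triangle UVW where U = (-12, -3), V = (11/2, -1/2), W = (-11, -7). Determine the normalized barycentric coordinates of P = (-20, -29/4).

(3/4, -1/2, 3/4)

Signed area of the reference triangle: [UVW] = ½·((-12)·(-1/2−(-7)) + (11/2)·(-7−(-3)) + (-11)·(-3−(-1/2))) = ½·(-78 − 22 + 55/2) = -145/4.
[PVW] = ½·((-20)·(-1/2−(-7)) + (11/2)·(-7−(-29/4)) + (-11)·(-29/4−(-1/2))) = ½·(-130 + 11/8 + 297/4) = -435/16, so the U-coordinate is (-435/16)/(-145/4) = 3/4.
[UPW] = ½·((-12)·(-29/4−(-7)) + (-20)·(-7−(-3)) + (-11)·(-3−(-29/4))) = ½·(3 + 80 − 187/4) = 145/8, so the V-coordinate is -1/2.
[UVP] = ½·((-12)·(-1/2−(-29/4)) + (11/2)·(-29/4−(-3)) + (-20)·(-3−(-1/2))) = ½·(-81 − 187/8 + 50) = -435/16, so the W-coordinate is 3/4.
Check: 3/4 − 1/2 + 3/4 = 1.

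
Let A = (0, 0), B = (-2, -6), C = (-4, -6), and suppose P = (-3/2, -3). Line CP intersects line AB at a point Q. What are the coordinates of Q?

(-2/3, -2)

Barycentric coordinates of P with respect to ABC: (1/2, 1/4, 1/4).
On side AB the C-coordinate is zero; dropping P's C-weight 1/4 and renormalizing the remaining 1/2 : 1/4 gives weights 2/3, 1/3 on A, B.
Q = (2/3)·(0, 0) + (1/3)·(-2, -6) = (-2/3, -2).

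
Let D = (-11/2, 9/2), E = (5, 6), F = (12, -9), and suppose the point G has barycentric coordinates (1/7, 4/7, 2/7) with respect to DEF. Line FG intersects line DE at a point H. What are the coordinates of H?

(29/10, 57/10)

Line FG meets DE where the F-coordinate vanishes; zeroing G's F-weight and renormalizing leaves D, E-weights 1/7 : 4/7 → (1/5, 4/5).
So H = (1/5)·D + (4/5)·E = (29/10, 57/10).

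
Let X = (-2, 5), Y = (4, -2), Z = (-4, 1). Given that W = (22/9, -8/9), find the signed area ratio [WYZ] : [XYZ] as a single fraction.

[XYZ] = ½·((-2)·(-2−1) + 4·(1−5) + (-4)·(5−(-2))) = ½·(6 − 16 − 28) = -19.
[WYZ] = ½·((22/9)·(-2−1) + 4·(1−(-8/9)) + (-4)·(-8/9−(-2))) = ½·(-22/3 + 68/9 − 40/9) = -19/9, so the ratio is (-19/9)/(-19) = 1/9.

1/9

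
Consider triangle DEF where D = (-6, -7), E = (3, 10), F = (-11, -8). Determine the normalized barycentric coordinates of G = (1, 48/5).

Signed area of the reference triangle: [DEF] = ½·((-6)·(10−(-8)) + 3·(-8−(-7)) + (-11)·(-7−10)) = ½·(-108 − 3 + 187) = 38.
[GEF] = ½·(1·(10−(-8)) + 3·(-8−(48/5)) + (-11)·(48/5−10)) = ½·(18 − 264/5 + 22/5) = -76/5, so the D-coordinate is (-76/5)/38 = -2/5.
[DGF] = ½·((-6)·(48/5−(-8)) + 1·(-8−(-7)) + (-11)·(-7−(48/5))) = ½·(-528/5 − 1 + 913/5) = 38, so the E-coordinate is 1.
[DEG] = ½·((-6)·(10−(48/5)) + 3·(48/5−(-7)) + 1·(-7−10)) = ½·(-12/5 + 249/5 − 17) = 76/5, so the F-coordinate is 2/5.
Check: -2/5 + 1 + 2/5 = 1.

(-2/5, 1, 2/5)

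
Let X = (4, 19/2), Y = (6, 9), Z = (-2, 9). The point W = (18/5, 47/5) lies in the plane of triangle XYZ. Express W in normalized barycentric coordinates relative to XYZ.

Signed area of the reference triangle: [XYZ] = ½·(4·(9−9) + 6·(9−(19/2)) + (-2)·(19/2−9)) = ½·(0 − 3 − 1) = -2.
[WYZ] = ½·((18/5)·(9−9) + 6·(9−(47/5)) + (-2)·(47/5−9)) = ½·(0 − 12/5 − 4/5) = -8/5, so the X-coordinate is (-8/5)/(-2) = 4/5.
[XWZ] = ½·(4·(47/5−9) + (18/5)·(9−(19/2)) + (-2)·(19/2−(47/5))) = ½·(8/5 − 9/5 − 1/5) = -1/5, so the Y-coordinate is 1/10.
[XYW] = ½·(4·(9−(47/5)) + 6·(47/5−(19/2)) + (18/5)·(19/2−9)) = ½·(-8/5 − 3/5 + 9/5) = -1/5, so the Z-coordinate is 1/10.
Check: 4/5 + 1/10 + 1/10 = 1.

(4/5, 1/10, 1/10)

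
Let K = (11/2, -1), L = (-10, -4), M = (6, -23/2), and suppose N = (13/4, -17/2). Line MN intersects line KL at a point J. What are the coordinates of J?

Barycentric coordinates of N with respect to KLM: (1/6, 1/6, 2/3).
On side KL the M-coordinate is zero; dropping N's M-weight 2/3 and renormalizing the remaining 1/6 : 1/6 gives weights 1/2, 1/2 on K, L.
J = (1/2)·(11/2, -1) + (1/2)·(-10, -4) = (-9/4, -5/2).

(-9/4, -5/2)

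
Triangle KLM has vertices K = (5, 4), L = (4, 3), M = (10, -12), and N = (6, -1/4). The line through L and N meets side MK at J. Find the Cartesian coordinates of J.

Barycentric coordinates of N with respect to KLM: (1/2, 1/4, 1/4).
On side MK the L-coordinate is zero; dropping N's L-weight 1/4 and renormalizing the remaining 1/4 : 1/2 gives weights 1/3, 2/3 on M, K.
J = (1/3)·(10, -12) + (2/3)·(5, 4) = (20/3, -4/3).

(20/3, -4/3)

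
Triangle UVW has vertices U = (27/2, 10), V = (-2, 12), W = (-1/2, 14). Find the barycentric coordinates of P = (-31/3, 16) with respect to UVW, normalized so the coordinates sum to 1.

(-2/3, 1/3, 4/3)

Signed area of the reference triangle: [UVW] = ½·((27/2)·(12−14) + (-2)·(14−10) + (-1/2)·(10−12)) = ½·(-27 − 8 + 1) = -17.
[PVW] = ½·((-31/3)·(12−14) + (-2)·(14−16) + (-1/2)·(16−12)) = ½·(62/3 + 4 − 2) = 34/3, so the U-coordinate is (34/3)/(-17) = -2/3.
[UPW] = ½·((27/2)·(16−14) + (-31/3)·(14−10) + (-1/2)·(10−16)) = ½·(27 − 124/3 + 3) = -17/3, so the V-coordinate is 1/3.
[UVP] = ½·((27/2)·(12−16) + (-2)·(16−10) + (-31/3)·(10−12)) = ½·(-54 − 12 + 62/3) = -68/3, so the W-coordinate is 4/3.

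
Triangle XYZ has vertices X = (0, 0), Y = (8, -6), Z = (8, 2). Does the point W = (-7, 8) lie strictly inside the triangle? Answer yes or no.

Barycentric coordinates of W: (15/8, -39/32, 11/32).
The three coordinates are positive, negative, positive; a point is interior exactly when all three are positive.

no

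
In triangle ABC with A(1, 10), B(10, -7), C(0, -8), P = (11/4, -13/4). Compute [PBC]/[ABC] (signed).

[ABC] = ½·(1·(-7−(-8)) + 10·(-8−10) + 0·(10−(-7))) = ½·(1 − 180 + 0) = -179/2.
[PBC] = ½·((11/4)·(-7−(-8)) + 10·(-8−(-13/4)) + 0·(-13/4−(-7))) = ½·(11/4 − 95/2 + 0) = -179/8, so the ratio is (-179/8)/(-179/2) = 1/4.

1/4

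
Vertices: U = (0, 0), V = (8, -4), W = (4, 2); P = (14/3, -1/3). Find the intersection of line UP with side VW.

(28/5, -2/5)

Barycentric coordinates of P with respect to UVW: (1/6, 1/3, 1/2).
On side VW the U-coordinate is zero; dropping P's U-weight 1/6 and renormalizing the remaining 1/3 : 1/2 gives weights 2/5, 3/5 on V, W.
Q = (2/5)·(8, -4) + (3/5)·(4, 2) = (28/5, -2/5).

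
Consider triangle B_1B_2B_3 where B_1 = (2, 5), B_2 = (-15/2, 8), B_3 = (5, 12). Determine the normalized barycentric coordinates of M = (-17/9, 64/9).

(4/9, 4/9, 1/9)

Signed area of the reference triangle: [B_1B_2B_3] = ½·(2·(8−12) + (-15/2)·(12−5) + 5·(5−8)) = ½·(-8 − 105/2 − 15) = -151/4.
[MB_2B_3] = ½·((-17/9)·(8−12) + (-15/2)·(12−(64/9)) + 5·(64/9−8)) = ½·(68/9 − 110/3 − 40/9) = -151/9, so the B_1-coordinate is (-151/9)/(-151/4) = 4/9.
[B_1MB_3] = ½·(2·(64/9−12) + (-17/9)·(12−5) + 5·(5−(64/9))) = ½·(-88/9 − 119/9 − 95/9) = -151/9, so the B_2-coordinate is 4/9.
[B_1B_2M] = ½·(2·(8−(64/9)) + (-15/2)·(64/9−5) + (-17/9)·(5−8)) = ½·(16/9 − 95/6 + 17/3) = -151/36, so the B_3-coordinate is 1/9.
Check: 4/9 + 4/9 + 1/9 = 1.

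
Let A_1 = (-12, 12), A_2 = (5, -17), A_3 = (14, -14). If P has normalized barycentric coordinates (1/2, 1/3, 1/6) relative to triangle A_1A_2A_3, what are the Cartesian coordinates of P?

(-2, -2)

P = (1/2)·A_1 + (1/3)·A_2 + (1/6)·A_3.
x-coordinate: (1/2)·(-12) + (1/3)·5 + (1/6)·14 = -2.
y-coordinate: (1/2)·12 + (1/3)·(-17) + (1/6)·(-14) = -2.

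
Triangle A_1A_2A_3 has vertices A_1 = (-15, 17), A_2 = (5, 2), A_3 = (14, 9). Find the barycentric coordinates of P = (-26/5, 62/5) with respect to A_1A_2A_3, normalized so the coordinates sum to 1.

(3/5, 1/5, 1/5)

Signed area of the reference triangle: [A_1A_2A_3] = ½·((-15)·(2−9) + 5·(9−17) + 14·(17−2)) = ½·(105 − 40 + 210) = 275/2.
[PA_2A_3] = ½·((-26/5)·(2−9) + 5·(9−(62/5)) + 14·(62/5−2)) = ½·(182/5 − 17 + 728/5) = 165/2, so the A_1-coordinate is (165/2)/(275/2) = 3/5.
[A_1PA_3] = ½·((-15)·(62/5−9) + (-26/5)·(9−17) + 14·(17−(62/5))) = ½·(-51 + 208/5 + 322/5) = 55/2, so the A_2-coordinate is 1/5.
[A_1A_2P] = ½·((-15)·(2−(62/5)) + 5·(62/5−17) + (-26/5)·(17−2)) = ½·(156 − 23 − 78) = 55/2, so the A_3-coordinate is 1/5.
Check: 3/5 + 1/5 + 1/5 = 1.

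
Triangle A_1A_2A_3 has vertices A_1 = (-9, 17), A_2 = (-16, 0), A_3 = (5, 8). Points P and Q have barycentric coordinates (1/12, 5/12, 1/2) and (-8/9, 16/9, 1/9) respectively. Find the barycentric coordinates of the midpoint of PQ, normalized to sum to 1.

Since both coordinate triples sum to 1, the midpoint's barycentrics are the componentwise average.
(1/12+-8/9)/2 = -29/72; similarly 79/72 and 11/36.

(-29/72, 79/72, 11/36)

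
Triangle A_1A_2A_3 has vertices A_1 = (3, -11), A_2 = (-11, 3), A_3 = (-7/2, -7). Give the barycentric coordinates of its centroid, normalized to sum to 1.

The centroid is the average of the vertices, so each weight is 1/3.

(1/3, 1/3, 1/3)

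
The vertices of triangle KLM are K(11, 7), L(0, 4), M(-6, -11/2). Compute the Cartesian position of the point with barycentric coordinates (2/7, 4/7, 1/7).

N = (2/7)·K + (4/7)·L + (1/7)·M.
x-coordinate: (2/7)·11 + (4/7)·0 + (1/7)·(-6) = 16/7.
y-coordinate: (2/7)·7 + (4/7)·4 + (1/7)·(-11/2) = 7/2.

(16/7, 7/2)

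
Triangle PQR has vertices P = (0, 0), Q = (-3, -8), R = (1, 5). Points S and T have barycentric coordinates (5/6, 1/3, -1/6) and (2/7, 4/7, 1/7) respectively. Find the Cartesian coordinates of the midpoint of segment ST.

Barycentric coordinates of the midpoint are the average: (47/84, 19/42, -1/84).
Converting: (47/84)·P + (19/42)·Q + (-1/84)·R = (-115/84, -103/28).

(-115/84, -103/28)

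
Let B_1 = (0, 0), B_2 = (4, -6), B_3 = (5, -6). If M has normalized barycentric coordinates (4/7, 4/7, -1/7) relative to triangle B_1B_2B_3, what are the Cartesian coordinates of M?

(11/7, -18/7)

M = (4/7)·B_1 + (4/7)·B_2 + (-1/7)·B_3.
x-coordinate: (4/7)·0 + (4/7)·4 + (-1/7)·5 = 11/7.
y-coordinate: (4/7)·0 + (4/7)·(-6) + (-1/7)·(-6) = -18/7.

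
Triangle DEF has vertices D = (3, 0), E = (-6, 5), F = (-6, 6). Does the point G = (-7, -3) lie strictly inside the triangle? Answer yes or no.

no

Barycentric coordinates of G: (-1/9, 29/3, -77/9).
The three coordinates are negative, positive, negative; a point is interior exactly when all three are positive.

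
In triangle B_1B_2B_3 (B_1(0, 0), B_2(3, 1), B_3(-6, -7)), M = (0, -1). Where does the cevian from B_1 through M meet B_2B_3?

Barycentric coordinates of M with respect to B_1B_2B_3: (2/5, 2/5, 1/5).
On side B_2B_3 the B_1-coordinate is zero; dropping M's B_1-weight 2/5 and renormalizing the remaining 2/5 : 1/5 gives weights 2/3, 1/3 on B_2, B_3.
N = (2/3)·(3, 1) + (1/3)·(-6, -7) = (0, -5/3).

(0, -5/3)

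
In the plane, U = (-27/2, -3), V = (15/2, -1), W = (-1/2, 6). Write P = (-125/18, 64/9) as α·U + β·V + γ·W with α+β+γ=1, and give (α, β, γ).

Signed area of the reference triangle: [UVW] = ½·((-27/2)·(-1−6) + (15/2)·(6−(-3)) + (-1/2)·(-3−(-1))) = ½·(189/2 + 135/2 + 1) = 163/2.
[PVW] = ½·((-125/18)·(-1−6) + (15/2)·(6−(64/9)) + (-1/2)·(64/9−(-1))) = ½·(875/18 − 25/3 − 73/18) = 163/9, so the U-coordinate is (163/9)/(163/2) = 2/9.
[UPW] = ½·((-27/2)·(64/9−6) + (-125/18)·(6−(-3)) + (-1/2)·(-3−(64/9))) = ½·(-15 − 125/2 + 91/18) = -326/9, so the V-coordinate is -4/9.
[UVP] = ½·((-27/2)·(-1−(64/9)) + (15/2)·(64/9−(-3)) + (-125/18)·(-3−(-1))) = ½·(219/2 + 455/6 + 125/9) = 1793/18, so the W-coordinate is 11/9.
Check: 2/9 − 4/9 + 11/9 = 1.

(2/9, -4/9, 11/9)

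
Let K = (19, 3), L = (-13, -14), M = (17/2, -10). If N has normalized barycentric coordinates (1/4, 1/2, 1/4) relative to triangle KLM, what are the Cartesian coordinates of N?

N = (1/4)·K + (1/2)·L + (1/4)·M.
x-coordinate: (1/4)·19 + (1/2)·(-13) + (1/4)·(17/2) = 3/8.
y-coordinate: (1/4)·3 + (1/2)·(-14) + (1/4)·(-10) = -35/4.

(3/8, -35/4)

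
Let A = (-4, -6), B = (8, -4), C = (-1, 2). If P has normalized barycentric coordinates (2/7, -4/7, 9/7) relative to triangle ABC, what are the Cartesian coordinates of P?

P = (2/7)·A + (-4/7)·B + (9/7)·C.
x-coordinate: (2/7)·(-4) + (-4/7)·8 + (9/7)·(-1) = -7.
y-coordinate: (2/7)·(-6) + (-4/7)·(-4) + (9/7)·2 = 22/7.

(-7, 22/7)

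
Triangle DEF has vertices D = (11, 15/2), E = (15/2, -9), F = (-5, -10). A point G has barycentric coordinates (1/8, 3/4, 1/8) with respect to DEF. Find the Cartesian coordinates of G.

G = (1/8)·D + (3/4)·E + (1/8)·F.
x-coordinate: (1/8)·11 + (3/4)·(15/2) + (1/8)·(-5) = 51/8.
y-coordinate: (1/8)·(15/2) + (3/4)·(-9) + (1/8)·(-10) = -113/16.

(51/8, -113/16)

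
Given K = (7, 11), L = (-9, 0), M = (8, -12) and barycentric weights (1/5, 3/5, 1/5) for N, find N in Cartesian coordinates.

(-12/5, -1/5)

N = (1/5)·K + (3/5)·L + (1/5)·M.
x-coordinate: (1/5)·7 + (3/5)·(-9) + (1/5)·8 = -12/5.
y-coordinate: (1/5)·11 + (3/5)·0 + (1/5)·(-12) = -1/5.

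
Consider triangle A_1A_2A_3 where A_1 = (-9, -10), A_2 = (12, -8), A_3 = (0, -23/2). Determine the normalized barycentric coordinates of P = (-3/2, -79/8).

(1/2, 1/4, 1/4)

Signed area of the reference triangle: [A_1A_2A_3] = ½·((-9)·(-8−(-23/2)) + 12·(-23/2−(-10)) + 0·(-10−(-8))) = ½·(-63/2 − 18 + 0) = -99/4.
[PA_2A_3] = ½·((-3/2)·(-8−(-23/2)) + 12·(-23/2−(-79/8)) + 0·(-79/8−(-8))) = ½·(-21/4 − 39/2 + 0) = -99/8, so the A_1-coordinate is (-99/8)/(-99/4) = 1/2.
[A_1PA_3] = ½·((-9)·(-79/8−(-23/2)) + (-3/2)·(-23/2−(-10)) + 0·(-10−(-79/8))) = ½·(-117/8 + 9/4 + 0) = -99/16, so the A_2-coordinate is 1/4.
[A_1A_2P] = ½·((-9)·(-8−(-79/8)) + 12·(-79/8−(-10)) + (-3/2)·(-10−(-8))) = ½·(-135/8 + 3/2 + 3) = -99/16, so the A_3-coordinate is 1/4.
Check: 1/2 + 1/4 + 1/4 = 1.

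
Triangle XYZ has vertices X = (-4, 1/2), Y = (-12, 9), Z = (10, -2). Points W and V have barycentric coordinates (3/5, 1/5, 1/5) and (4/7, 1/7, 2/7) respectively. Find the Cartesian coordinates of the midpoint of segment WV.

(-69/35, 27/20)

Barycentric coordinates of the midpoint are the average: (41/70, 6/35, 17/70).
Converting: (41/70)·X + (6/35)·Y + (17/70)·Z = (-69/35, 27/20).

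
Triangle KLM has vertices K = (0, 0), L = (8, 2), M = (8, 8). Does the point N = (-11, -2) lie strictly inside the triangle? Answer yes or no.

no

Barycentric coordinates of N: (19/8, -3/2, 1/8).
The three coordinates are positive, negative, positive; a point is interior exactly when all three are positive.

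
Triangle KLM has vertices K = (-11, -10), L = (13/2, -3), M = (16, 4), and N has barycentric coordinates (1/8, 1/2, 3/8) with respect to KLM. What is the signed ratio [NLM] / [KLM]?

The signed ratio [NLM]/[KLM] equals the barycentric coordinate of N at vertex K, which is 1/8.

1/8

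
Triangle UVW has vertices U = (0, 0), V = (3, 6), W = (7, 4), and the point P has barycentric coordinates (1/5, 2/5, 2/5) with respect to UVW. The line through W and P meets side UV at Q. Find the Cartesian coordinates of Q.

Line WP meets UV where the W-coordinate vanishes; zeroing P's W-weight and renormalizing leaves U, V-weights 1/5 : 2/5 → (1/3, 2/3).
So Q = (1/3)·U + (2/3)·V = (2, 4).

(2, 4)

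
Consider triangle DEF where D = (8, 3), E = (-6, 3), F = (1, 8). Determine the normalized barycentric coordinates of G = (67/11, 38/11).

Signed area of the reference triangle: [DEF] = ½·(8·(3−8) + (-6)·(8−3) + 1·(3−3)) = ½·(-40 − 30 + 0) = -35.
[GEF] = ½·((67/11)·(3−8) + (-6)·(8−(38/11)) + 1·(38/11−3)) = ½·(-335/11 − 300/11 + 5/11) = -315/11, so the D-coordinate is (-315/11)/(-35) = 9/11.
[DGF] = ½·(8·(38/11−8) + (67/11)·(8−3) + 1·(3−(38/11))) = ½·(-400/11 + 335/11 − 5/11) = -35/11, so the E-coordinate is 1/11.
[DEG] = ½·(8·(3−(38/11)) + (-6)·(38/11−3) + (67/11)·(3−3)) = ½·(-40/11 − 30/11 + 0) = -35/11, so the F-coordinate is 1/11.

(9/11, 1/11, 1/11)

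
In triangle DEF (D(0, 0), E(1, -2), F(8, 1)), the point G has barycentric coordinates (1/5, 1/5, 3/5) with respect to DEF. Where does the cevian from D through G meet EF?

Line DG meets EF where the D-coordinate vanishes; zeroing G's D-weight and renormalizing leaves E, F-weights 1/5 : 3/5 → (1/4, 3/4).
So H = (1/4)·E + (3/4)·F = (25/4, 1/4).

(25/4, 1/4)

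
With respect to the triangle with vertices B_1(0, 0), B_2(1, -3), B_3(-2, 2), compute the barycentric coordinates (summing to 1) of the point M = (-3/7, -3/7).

(1/7, 3/7, 3/7)

Signed area of the reference triangle: [B_1B_2B_3] = ½·(0·(-3−2) + 1·(2−0) + (-2)·(0−(-3))) = ½·(0 + 2 − 6) = -2.
[MB_2B_3] = ½·((-3/7)·(-3−2) + 1·(2−(-3/7)) + (-2)·(-3/7−(-3))) = ½·(15/7 + 17/7 − 36/7) = -2/7, so the B_1-coordinate is (-2/7)/(-2) = 1/7.
[B_1MB_3] = ½·(0·(-3/7−2) + (-3/7)·(2−0) + (-2)·(0−(-3/7))) = ½·(0 − 6/7 − 6/7) = -6/7, so the B_2-coordinate is 3/7.
[B_1B_2M] = ½·(0·(-3−(-3/7)) + 1·(-3/7−0) + (-3/7)·(0−(-3))) = ½·(0 − 3/7 − 9/7) = -6/7, so the B_3-coordinate is 3/7.
Check: 1/7 + 3/7 + 3/7 = 1.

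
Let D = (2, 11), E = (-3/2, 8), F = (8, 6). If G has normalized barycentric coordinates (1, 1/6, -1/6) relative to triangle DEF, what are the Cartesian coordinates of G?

(5/12, 34/3)

G = 1·D + (1/6)·E + (-1/6)·F.
x-coordinate: 1·2 + (1/6)·(-3/2) + (-1/6)·8 = 5/12.
y-coordinate: 1·11 + (1/6)·8 + (-1/6)·6 = 34/3.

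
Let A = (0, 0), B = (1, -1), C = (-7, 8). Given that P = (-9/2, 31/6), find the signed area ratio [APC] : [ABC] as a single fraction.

1/6

[ABC] = ½·(0·(-1−8) + 1·(8−0) + (-7)·(0−(-1))) = ½·(0 + 8 − 7) = 1/2.
[APC] = ½·(0·(31/6−8) + (-9/2)·(8−0) + (-7)·(0−(31/6))) = ½·(0 − 36 + 217/6) = 1/12, so the ratio is (1/12)/(1/2) = 1/6.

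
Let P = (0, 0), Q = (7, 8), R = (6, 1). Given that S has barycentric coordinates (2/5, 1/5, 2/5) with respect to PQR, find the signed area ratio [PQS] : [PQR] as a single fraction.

The signed ratio [PQS]/[PQR] equals the barycentric coordinate of S at vertex R, which is 2/5.

2/5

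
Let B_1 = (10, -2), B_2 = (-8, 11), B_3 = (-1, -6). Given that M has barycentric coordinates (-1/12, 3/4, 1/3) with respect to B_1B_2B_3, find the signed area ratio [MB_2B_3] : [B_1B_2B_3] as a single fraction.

-1/12

The signed ratio [MB_2B_3]/[B_1B_2B_3] equals the barycentric coordinate of M at vertex B_1, which is -1/12.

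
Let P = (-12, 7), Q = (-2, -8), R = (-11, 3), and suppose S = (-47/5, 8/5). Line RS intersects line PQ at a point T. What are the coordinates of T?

(-7, -1/2)

Barycentric coordinates of S with respect to PQR: (1/5, 1/5, 3/5).
On side PQ the R-coordinate is zero; dropping S's R-weight 3/5 and renormalizing the remaining 1/5 : 1/5 gives weights 1/2, 1/2 on P, Q.
T = (1/2)·(-12, 7) + (1/2)·(-2, -8) = (-7, -1/2).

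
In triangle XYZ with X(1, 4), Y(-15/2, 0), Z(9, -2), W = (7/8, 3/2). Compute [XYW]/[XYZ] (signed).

[XYZ] = ½·(1·(0−(-2)) + (-15/2)·(-2−4) + 9·(4−0)) = ½·(2 + 45 + 36) = 83/2.
[XYW] = ½·(1·(0−(3/2)) + (-15/2)·(3/2−4) + (7/8)·(4−0)) = ½·(-3/2 + 75/4 + 7/2) = 83/8, so the ratio is (83/8)/(83/2) = 1/4.

1/4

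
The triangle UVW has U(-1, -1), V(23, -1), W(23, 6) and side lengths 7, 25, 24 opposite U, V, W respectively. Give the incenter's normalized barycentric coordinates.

The incenter has barycentric coordinates proportional to the opposite side lengths: (7 : 25 : 24).
Normalizing by 7+25+24 = 56 gives (1/8, 25/56, 3/7).

(1/8, 25/56, 3/7)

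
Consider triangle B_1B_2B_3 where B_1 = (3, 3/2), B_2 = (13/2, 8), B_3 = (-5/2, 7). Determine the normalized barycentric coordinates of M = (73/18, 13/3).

Signed area of the reference triangle: [B_1B_2B_3] = ½·(3·(8−7) + (13/2)·(7−(3/2)) + (-5/2)·(3/2−8)) = ½·(3 + 143/4 + 65/4) = 55/2.
[MB_2B_3] = ½·((73/18)·(8−7) + (13/2)·(7−(13/3)) + (-5/2)·(13/3−8)) = ½·(73/18 + 52/3 + 55/6) = 275/18, so the B_1-coordinate is (275/18)/(55/2) = 5/9.
[B_1MB_3] = ½·(3·(13/3−7) + (73/18)·(7−(3/2)) + (-5/2)·(3/2−(13/3))) = ½·(-8 + 803/36 + 85/12) = 385/36, so the B_2-coordinate is 7/18.
[B_1B_2M] = ½·(3·(8−(13/3)) + (13/2)·(13/3−(3/2)) + (73/18)·(3/2−8)) = ½·(11 + 221/12 − 949/36) = 55/36, so the B_3-coordinate is 1/18.

(5/9, 7/18, 1/18)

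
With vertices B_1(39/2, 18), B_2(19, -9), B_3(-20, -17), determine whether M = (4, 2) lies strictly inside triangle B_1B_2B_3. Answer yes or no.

yes

Barycentric coordinates of M: (549/1049, 179/2098, 821/2098).
The three coordinates are positive, positive, positive; a point is interior exactly when all three are positive.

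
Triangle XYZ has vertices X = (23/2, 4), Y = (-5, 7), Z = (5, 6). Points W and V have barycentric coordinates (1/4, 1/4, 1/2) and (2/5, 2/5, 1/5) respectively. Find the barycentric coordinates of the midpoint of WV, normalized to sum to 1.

(13/40, 13/40, 7/20)

Since both coordinate triples sum to 1, the midpoint's barycentrics are the componentwise average.
(1/4+2/5)/2 = 13/40; similarly 13/40 and 7/20.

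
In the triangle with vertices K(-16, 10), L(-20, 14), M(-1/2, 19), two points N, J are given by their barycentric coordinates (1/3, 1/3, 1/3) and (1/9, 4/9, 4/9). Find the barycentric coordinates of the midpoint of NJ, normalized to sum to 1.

(2/9, 7/18, 7/18)

Since both coordinate triples sum to 1, the midpoint's barycentrics are the componentwise average.
(1/3+1/9)/2 = 2/9; similarly 7/18 and 7/18.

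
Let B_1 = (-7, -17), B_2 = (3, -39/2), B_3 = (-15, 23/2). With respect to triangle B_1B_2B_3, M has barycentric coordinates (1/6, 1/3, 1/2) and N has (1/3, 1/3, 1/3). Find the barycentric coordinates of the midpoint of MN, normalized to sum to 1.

Since both coordinate triples sum to 1, the midpoint's barycentrics are the componentwise average.
(1/6+1/3)/2 = 1/4; similarly 1/3 and 5/12.

(1/4, 1/3, 5/12)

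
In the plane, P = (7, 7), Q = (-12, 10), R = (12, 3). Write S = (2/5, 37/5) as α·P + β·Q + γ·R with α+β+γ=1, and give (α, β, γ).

(2/5, 2/5, 1/5)

Signed area of the reference triangle: [PQR] = ½·(7·(10−3) + (-12)·(3−7) + 12·(7−10)) = ½·(49 + 48 − 36) = 61/2.
[SQR] = ½·((2/5)·(10−3) + (-12)·(3−(37/5)) + 12·(37/5−10)) = ½·(14/5 + 264/5 − 156/5) = 61/5, so the P-coordinate is (61/5)/(61/2) = 2/5.
[PSR] = ½·(7·(37/5−3) + (2/5)·(3−7) + 12·(7−(37/5))) = ½·(154/5 − 8/5 − 24/5) = 61/5, so the Q-coordinate is 2/5.
[PQS] = ½·(7·(10−(37/5)) + (-12)·(37/5−7) + (2/5)·(7−10)) = ½·(91/5 − 24/5 − 6/5) = 61/10, so the R-coordinate is 1/5.
Check: 2/5 + 2/5 + 1/5 = 1.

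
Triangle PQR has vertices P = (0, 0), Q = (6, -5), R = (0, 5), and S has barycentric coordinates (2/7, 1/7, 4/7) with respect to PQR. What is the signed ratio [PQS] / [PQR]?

4/7

The signed ratio [PQS]/[PQR] equals the barycentric coordinate of S at vertex R, which is 4/7.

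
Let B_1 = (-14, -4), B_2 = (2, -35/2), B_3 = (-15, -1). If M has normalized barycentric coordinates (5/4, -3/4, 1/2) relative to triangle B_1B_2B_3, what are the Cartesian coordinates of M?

M = (5/4)·B_1 + (-3/4)·B_2 + (1/2)·B_3.
x-coordinate: (5/4)·(-14) + (-3/4)·2 + (1/2)·(-15) = -53/2.
y-coordinate: (5/4)·(-4) + (-3/4)·(-35/2) + (1/2)·(-1) = 61/8.

(-53/2, 61/8)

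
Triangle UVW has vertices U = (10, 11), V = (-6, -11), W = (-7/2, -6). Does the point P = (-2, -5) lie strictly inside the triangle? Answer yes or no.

Barycentric coordinates of P: (1/5, 12/25, 8/25).
The three coordinates are positive, positive, positive; a point is interior exactly when all three are positive.

yes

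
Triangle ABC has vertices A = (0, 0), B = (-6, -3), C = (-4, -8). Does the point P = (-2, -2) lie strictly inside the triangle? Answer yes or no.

yes

Barycentric coordinates of P: (11/18, 2/9, 1/6).
The three coordinates are positive, positive, positive; a point is interior exactly when all three are positive.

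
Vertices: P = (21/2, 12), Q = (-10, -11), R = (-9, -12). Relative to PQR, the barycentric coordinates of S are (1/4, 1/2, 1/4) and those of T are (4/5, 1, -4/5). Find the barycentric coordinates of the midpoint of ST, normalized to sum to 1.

(21/40, 3/4, -11/40)

Since both coordinate triples sum to 1, the midpoint's barycentrics are the componentwise average.
(1/4+4/5)/2 = 21/40; similarly 3/4 and -11/40.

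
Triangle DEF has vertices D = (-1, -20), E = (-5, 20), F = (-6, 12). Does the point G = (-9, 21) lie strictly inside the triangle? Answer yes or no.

Barycentric coordinates of G: (-11/24, -17/24, 13/6).
The three coordinates are negative, negative, positive; a point is interior exactly when all three are positive.

no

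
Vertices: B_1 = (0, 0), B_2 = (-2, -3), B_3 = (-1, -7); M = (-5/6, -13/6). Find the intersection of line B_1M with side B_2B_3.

Barycentric coordinates of M with respect to B_1B_2B_3: (1/2, 1/3, 1/6).
On side B_2B_3 the B_1-coordinate is zero; dropping M's B_1-weight 1/2 and renormalizing the remaining 1/3 : 1/6 gives weights 2/3, 1/3 on B_2, B_3.
N = (2/3)·(-2, -3) + (1/3)·(-1, -7) = (-5/3, -13/3).

(-5/3, -13/3)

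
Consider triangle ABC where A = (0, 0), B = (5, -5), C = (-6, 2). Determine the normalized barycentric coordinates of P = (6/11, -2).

(1/11, 6/11, 4/11)

Signed area of the reference triangle: [ABC] = ½·(0·(-5−2) + 5·(2−0) + (-6)·(0−(-5))) = ½·(0 + 10 − 30) = -10.
[PBC] = ½·((6/11)·(-5−2) + 5·(2−(-2)) + (-6)·(-2−(-5))) = ½·(-42/11 + 20 − 18) = -10/11, so the A-coordinate is (-10/11)/(-10) = 1/11.
[APC] = ½·(0·(-2−2) + (6/11)·(2−0) + (-6)·(0−(-2))) = ½·(0 + 12/11 − 12) = -60/11, so the B-coordinate is 6/11.
[ABP] = ½·(0·(-5−(-2)) + 5·(-2−0) + (6/11)·(0−(-5))) = ½·(0 − 10 + 30/11) = -40/11, so the C-coordinate is 4/11.
Check: 1/11 + 6/11 + 4/11 = 1.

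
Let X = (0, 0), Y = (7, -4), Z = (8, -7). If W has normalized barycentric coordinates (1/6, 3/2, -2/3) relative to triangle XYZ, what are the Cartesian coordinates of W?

(31/6, -4/3)

W = (1/6)·X + (3/2)·Y + (-2/3)·Z.
x-coordinate: (1/6)·0 + (3/2)·7 + (-2/3)·8 = 31/6.
y-coordinate: (1/6)·0 + (3/2)·(-4) + (-2/3)·(-7) = -4/3.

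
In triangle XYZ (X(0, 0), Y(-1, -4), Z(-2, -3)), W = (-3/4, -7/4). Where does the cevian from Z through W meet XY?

(-1/3, -4/3)

Barycentric coordinates of W with respect to XYZ: (1/2, 1/4, 1/4).
On side XY the Z-coordinate is zero; dropping W's Z-weight 1/4 and renormalizing the remaining 1/2 : 1/4 gives weights 2/3, 1/3 on X, Y.
V = (2/3)·(0, 0) + (1/3)·(-1, -4) = (-1/3, -4/3).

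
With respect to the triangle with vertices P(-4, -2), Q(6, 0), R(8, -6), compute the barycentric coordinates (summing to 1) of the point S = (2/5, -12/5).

(3/5, 1/5, 1/5)

Signed area of the reference triangle: [PQR] = ½·((-4)·(0−(-6)) + 6·(-6−(-2)) + 8·(-2−0)) = ½·(-24 − 24 − 16) = -32.
[SQR] = ½·((2/5)·(0−(-6)) + 6·(-6−(-12/5)) + 8·(-12/5−0)) = ½·(12/5 − 108/5 − 96/5) = -96/5, so the P-coordinate is (-96/5)/(-32) = 3/5.
[PSR] = ½·((-4)·(-12/5−(-6)) + (2/5)·(-6−(-2)) + 8·(-2−(-12/5))) = ½·(-72/5 − 8/5 + 16/5) = -32/5, so the Q-coordinate is 1/5.
[PQS] = ½·((-4)·(0−(-12/5)) + 6·(-12/5−(-2)) + (2/5)·(-2−0)) = ½·(-48/5 − 12/5 − 4/5) = -32/5, so the R-coordinate is 1/5.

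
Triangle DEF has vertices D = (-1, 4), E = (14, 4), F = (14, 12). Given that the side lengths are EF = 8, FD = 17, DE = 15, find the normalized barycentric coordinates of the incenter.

(1/5, 17/40, 3/8)

The incenter has barycentric coordinates proportional to the opposite side lengths: (8 : 17 : 15).
Normalizing by 8+17+15 = 40 gives (1/5, 17/40, 3/8).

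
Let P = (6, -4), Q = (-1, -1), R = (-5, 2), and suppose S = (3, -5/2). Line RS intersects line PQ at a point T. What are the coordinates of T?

Barycentric coordinates of S with respect to PQR: (2/3, 1/6, 1/6).
On side PQ the R-coordinate is zero; dropping S's R-weight 1/6 and renormalizing the remaining 2/3 : 1/6 gives weights 4/5, 1/5 on P, Q.
T = (4/5)·(6, -4) + (1/5)·(-1, -1) = (23/5, -17/5).

(23/5, -17/5)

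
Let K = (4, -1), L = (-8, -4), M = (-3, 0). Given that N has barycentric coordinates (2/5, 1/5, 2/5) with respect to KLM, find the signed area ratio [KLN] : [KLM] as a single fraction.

2/5

The signed ratio [KLN]/[KLM] equals the barycentric coordinate of N at vertex M, which is 2/5.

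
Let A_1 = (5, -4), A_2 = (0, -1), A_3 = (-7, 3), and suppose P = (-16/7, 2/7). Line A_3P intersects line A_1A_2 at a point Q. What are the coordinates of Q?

Barycentric coordinates of P with respect to A_1A_2A_3: (1/7, 3/7, 3/7).
On side A_1A_2 the A_3-coordinate is zero; dropping P's A_3-weight 3/7 and renormalizing the remaining 1/7 : 3/7 gives weights 1/4, 3/4 on A_1, A_2.
Q = (1/4)·(5, -4) + (3/4)·(0, -1) = (5/4, -7/4).

(5/4, -7/4)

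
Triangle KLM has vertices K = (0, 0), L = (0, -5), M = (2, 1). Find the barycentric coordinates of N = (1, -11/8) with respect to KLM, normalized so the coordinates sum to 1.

(1/8, 3/8, 1/2)

Signed area of the reference triangle: [KLM] = ½·(0·(-5−1) + 0·(1−0) + 2·(0−(-5))) = ½·(0 + 0 + 10) = 5.
[NLM] = ½·(1·(-5−1) + 0·(1−(-11/8)) + 2·(-11/8−(-5))) = ½·(-6 + 0 + 29/4) = 5/8, so the K-coordinate is (5/8)/5 = 1/8.
[KNM] = ½·(0·(-11/8−1) + 1·(1−0) + 2·(0−(-11/8))) = ½·(0 + 1 + 11/4) = 15/8, so the L-coordinate is 3/8.
[KLN] = ½·(0·(-5−(-11/8)) + 0·(-11/8−0) + 1·(0−(-5))) = ½·(0 + 0 + 5) = 5/2, so the M-coordinate is 1/2.
Check: 1/8 + 3/8 + 1/2 = 1.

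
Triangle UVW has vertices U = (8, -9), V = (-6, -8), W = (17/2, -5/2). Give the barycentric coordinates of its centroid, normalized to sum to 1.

The centroid is the average of the vertices, so each weight is 1/3.

(1/3, 1/3, 1/3)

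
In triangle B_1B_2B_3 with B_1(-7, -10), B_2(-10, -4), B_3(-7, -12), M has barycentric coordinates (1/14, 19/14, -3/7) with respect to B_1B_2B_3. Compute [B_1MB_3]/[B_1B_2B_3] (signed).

The signed ratio [B_1MB_3]/[B_1B_2B_3] equals the barycentric coordinate of M at vertex B_2, which is 19/14.

19/14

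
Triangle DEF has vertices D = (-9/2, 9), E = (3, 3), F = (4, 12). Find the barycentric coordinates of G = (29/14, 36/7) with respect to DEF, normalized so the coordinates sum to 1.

(1/7, 5/7, 1/7)

Signed area of the reference triangle: [DEF] = ½·((-9/2)·(3−12) + 3·(12−9) + 4·(9−3)) = ½·(81/2 + 9 + 24) = 147/4.
[GEF] = ½·((29/14)·(3−12) + 3·(12−(36/7)) + 4·(36/7−3)) = ½·(-261/14 + 144/7 + 60/7) = 21/4, so the D-coordinate is (21/4)/(147/4) = 1/7.
[DGF] = ½·((-9/2)·(36/7−12) + (29/14)·(12−9) + 4·(9−(36/7))) = ½·(216/7 + 87/14 + 108/7) = 105/4, so the E-coordinate is 5/7.
[DEG] = ½·((-9/2)·(3−(36/7)) + 3·(36/7−9) + (29/14)·(9−3)) = ½·(135/14 − 81/7 + 87/7) = 21/4, so the F-coordinate is 1/7.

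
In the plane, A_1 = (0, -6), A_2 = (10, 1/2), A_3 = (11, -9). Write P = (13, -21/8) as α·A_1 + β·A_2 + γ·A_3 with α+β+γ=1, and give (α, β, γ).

Signed area of the reference triangle: [A_1A_2A_3] = ½·(0·(1/2−(-9)) + 10·(-9−(-6)) + 11·(-6−(1/2))) = ½·(0 − 30 − 143/2) = -203/4.
[PA_2A_3] = ½·(13·(1/2−(-9)) + 10·(-9−(-21/8)) + 11·(-21/8−(1/2))) = ½·(247/2 − 255/4 − 275/8) = 203/16, so the A_1-coordinate is (203/16)/(-203/4) = -1/4.
[A_1PA_3] = ½·(0·(-21/8−(-9)) + 13·(-9−(-6)) + 11·(-6−(-21/8))) = ½·(0 − 39 − 297/8) = -609/16, so the A_2-coordinate is 3/4.
[A_1A_2P] = ½·(0·(1/2−(-21/8)) + 10·(-21/8−(-6)) + 13·(-6−(1/2))) = ½·(0 + 135/4 − 169/2) = -203/8, so the A_3-coordinate is 1/2.

(-1/4, 3/4, 1/2)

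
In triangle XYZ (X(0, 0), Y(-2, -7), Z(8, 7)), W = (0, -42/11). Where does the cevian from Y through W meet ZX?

(16/3, 14/3)

Barycentric coordinates of W with respect to XYZ: (1/11, 8/11, 2/11).
On side ZX the Y-coordinate is zero; dropping W's Y-weight 8/11 and renormalizing the remaining 2/11 : 1/11 gives weights 2/3, 1/3 on Z, X.
V = (2/3)·(8, 7) + (1/3)·(0, 0) = (16/3, 14/3).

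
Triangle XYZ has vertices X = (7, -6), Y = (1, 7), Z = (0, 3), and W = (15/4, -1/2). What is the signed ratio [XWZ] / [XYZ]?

1/4

[XYZ] = ½·(7·(7−3) + 1·(3−(-6)) + 0·(-6−7)) = ½·(28 + 9 + 0) = 37/2.
[XWZ] = ½·(7·(-1/2−3) + (15/4)·(3−(-6)) + 0·(-6−(-1/2))) = ½·(-49/2 + 135/4 + 0) = 37/8, so the ratio is (37/8)/(37/2) = 1/4.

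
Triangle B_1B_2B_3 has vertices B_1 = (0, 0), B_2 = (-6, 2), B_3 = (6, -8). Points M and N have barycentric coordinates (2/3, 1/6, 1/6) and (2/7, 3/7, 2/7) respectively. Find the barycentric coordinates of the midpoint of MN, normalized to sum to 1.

Since both coordinate triples sum to 1, the midpoint's barycentrics are the componentwise average.
(2/3+2/7)/2 = 10/21; similarly 25/84 and 19/84.

(10/21, 25/84, 19/84)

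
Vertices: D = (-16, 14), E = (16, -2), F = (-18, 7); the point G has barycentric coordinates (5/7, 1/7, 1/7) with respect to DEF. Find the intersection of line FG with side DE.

Line FG meets DE where the F-coordinate vanishes; zeroing G's F-weight and renormalizing leaves D, E-weights 5/7 : 1/7 → (5/6, 1/6).
So H = (5/6)·D + (1/6)·E = (-32/3, 34/3).

(-32/3, 34/3)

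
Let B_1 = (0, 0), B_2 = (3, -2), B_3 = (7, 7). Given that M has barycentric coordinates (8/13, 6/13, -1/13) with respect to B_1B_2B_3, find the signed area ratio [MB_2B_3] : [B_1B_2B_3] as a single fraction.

8/13

The signed ratio [MB_2B_3]/[B_1B_2B_3] equals the barycentric coordinate of M at vertex B_1, which is 8/13.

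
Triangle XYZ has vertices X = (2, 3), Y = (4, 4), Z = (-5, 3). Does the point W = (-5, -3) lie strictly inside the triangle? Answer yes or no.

Barycentric coordinates of W: (54/7, -6, -5/7).
The three coordinates are positive, negative, negative; a point is interior exactly when all three are positive.

no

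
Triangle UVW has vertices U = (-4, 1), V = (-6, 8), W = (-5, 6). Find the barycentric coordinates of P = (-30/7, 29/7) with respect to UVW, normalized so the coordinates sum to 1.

(1/7, -4/7, 10/7)

Signed area of the reference triangle: [UVW] = ½·((-4)·(8−6) + (-6)·(6−1) + (-5)·(1−8)) = ½·(-8 − 30 + 35) = -3/2.
[PVW] = ½·((-30/7)·(8−6) + (-6)·(6−(29/7)) + (-5)·(29/7−8)) = ½·(-60/7 − 78/7 + 135/7) = -3/14, so the U-coordinate is (-3/14)/(-3/2) = 1/7.
[UPW] = ½·((-4)·(29/7−6) + (-30/7)·(6−1) + (-5)·(1−(29/7))) = ½·(52/7 − 150/7 + 110/7) = 6/7, so the V-coordinate is -4/7.
[UVP] = ½·((-4)·(8−(29/7)) + (-6)·(29/7−1) + (-30/7)·(1−8)) = ½·(-108/7 − 132/7 + 30) = -15/7, so the W-coordinate is 10/7.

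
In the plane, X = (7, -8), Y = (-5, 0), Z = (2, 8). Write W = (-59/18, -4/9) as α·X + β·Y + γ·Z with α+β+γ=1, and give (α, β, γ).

(1/9, 5/6, 1/18)

Signed area of the reference triangle: [XYZ] = ½·(7·(0−8) + (-5)·(8−(-8)) + 2·(-8−0)) = ½·(-56 − 80 − 16) = -76.
[WYZ] = ½·((-59/18)·(0−8) + (-5)·(8−(-4/9)) + 2·(-4/9−0)) = ½·(236/9 − 380/9 − 8/9) = -76/9, so the X-coordinate is (-76/9)/(-76) = 1/9.
[XWZ] = ½·(7·(-4/9−8) + (-59/18)·(8−(-8)) + 2·(-8−(-4/9))) = ½·(-532/9 − 472/9 − 136/9) = -190/3, so the Y-coordinate is 5/6.
[XYW] = ½·(7·(0−(-4/9)) + (-5)·(-4/9−(-8)) + (-59/18)·(-8−0)) = ½·(28/9 − 340/9 + 236/9) = -38/9, so the Z-coordinate is 1/18.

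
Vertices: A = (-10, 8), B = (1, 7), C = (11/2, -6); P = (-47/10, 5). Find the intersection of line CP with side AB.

Barycentric coordinates of P with respect to ABC: (3/5, 1/5, 1/5).
On side AB the C-coordinate is zero; dropping P's C-weight 1/5 and renormalizing the remaining 3/5 : 1/5 gives weights 3/4, 1/4 on A, B.
Q = (3/4)·(-10, 8) + (1/4)·(1, 7) = (-29/4, 31/4).

(-29/4, 31/4)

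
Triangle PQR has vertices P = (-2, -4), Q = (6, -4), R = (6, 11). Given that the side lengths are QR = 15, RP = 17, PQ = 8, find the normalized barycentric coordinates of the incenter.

(3/8, 17/40, 1/5)

The incenter has barycentric coordinates proportional to the opposite side lengths: (15 : 17 : 8).
Normalizing by 15+17+8 = 40 gives (3/8, 17/40, 1/5).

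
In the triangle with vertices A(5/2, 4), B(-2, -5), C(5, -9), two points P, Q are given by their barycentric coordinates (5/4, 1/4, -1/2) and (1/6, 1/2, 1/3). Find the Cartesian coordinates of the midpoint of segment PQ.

Barycentric coordinates of the midpoint are the average: (17/24, 3/8, -1/12).
Converting: (17/24)·A + (3/8)·B + (-1/12)·C = (29/48, 41/24).

(29/48, 41/24)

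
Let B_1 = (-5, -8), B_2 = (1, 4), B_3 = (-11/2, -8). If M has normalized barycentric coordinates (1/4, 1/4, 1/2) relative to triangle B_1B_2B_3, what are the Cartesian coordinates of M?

M = (1/4)·B_1 + (1/4)·B_2 + (1/2)·B_3.
x-coordinate: (1/4)·(-5) + (1/4)·1 + (1/2)·(-11/2) = -15/4.
y-coordinate: (1/4)·(-8) + (1/4)·4 + (1/2)·(-8) = -5.

(-15/4, -5)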